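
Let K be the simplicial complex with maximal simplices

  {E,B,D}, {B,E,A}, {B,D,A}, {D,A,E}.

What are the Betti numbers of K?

Take the total order A < B < D < E on the vertex set. Then K (dimension 2) consists of the simplices:

  0-simplices (4): A, B, D, E
  1-simplices (6): AB, AD, AE, BD, BE, DE
  2-simplices (4): ABD, ABE, ADE, BDE

so the chain groups are C_0 ≅ Z^4, C_1 ≅ Z^6, C_2 ≅ Z^4.

The boundary map ∂_1: C_1 → C_0 is given by ∂[p,q] = [q] − [p].
As a 4×6 matrix over Z this has rank 3, with invariant factors (1,1,1).

Boundary ∂_2: C_2 → C_1 acts by ∂[p,q,r] = [q,r] − [p,r] + [p,q]. For instance
  ∂BDE = DE − BE + BD,
  ∂ADE = DE − AE + AD.
This gives a 6×4 integer matrix of rank 3; reducing to Smith normal form yields diagonal entries (1,1,1).

From H_k ≅ ker(∂_k) / im(∂_{k+1}) we obtain:

  H_0: rank C_0 − rank ∂_1 = 4 − 3 = 1, and the invariant factors of ∂_1 are all 1, so H_0 ≅ Z.
  H_1: rank ker ∂_1 − rank ∂_2 = (6 − 3) − 3 = 0, and the invariant factors of ∂_2 are all 1, so H_1 ≅ 0.
  H_2: rank ker ∂_2 − rank ∂_3 = (4 − 3) − 0 = 1, and there is no ∂_3, so H_2 ≅ Z.

(K is a triangulation of the 2-sphere S^2.)

Hence the Betti numbers are b_0 = 1, b_1 = 0, b_2 = 1.

b_0 = 1, b_1 = 0, b_2 = 1.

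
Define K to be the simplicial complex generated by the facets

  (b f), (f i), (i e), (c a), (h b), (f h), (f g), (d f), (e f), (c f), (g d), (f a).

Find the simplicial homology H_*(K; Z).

H_0 ≅ Z,  H_1 ≅ Z^4.

K has 9 vertices, 12 edges.
rank ∂_0 = 0, rank ∂_1 = 8 ⇒ b_0 = 9 − 0 − 8 = 1; all invariant factors of ∂_1 are 1 so no torsion. So H_0 ≅ Z.
rank ∂_1 = 8, rank ∂_2 = 0 ⇒ b_1 = 12 − 8 − 0 = 4. So H_1 ≅ Z^4.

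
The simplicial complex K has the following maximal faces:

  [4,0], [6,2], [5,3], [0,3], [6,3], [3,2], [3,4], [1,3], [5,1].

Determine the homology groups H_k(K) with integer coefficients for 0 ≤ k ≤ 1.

H_0 = Z,  H_1 = Z^3.

Fix the vertex order 0 < 1 < 2 < 3 < 4 < 5 < 6 and write every simplex with vertices in increasing order. Then dim K = 1 and the simplices of K are:

  0-simplices (7): [0], [1], [2], [3], [4], [5], [6]
  1-simplices (9): [0,3], [0,4], [1,3], [1,5], [2,3], [2,6], [3,4], [3,5], [3,6]

so the chain groups are C_0 ≅ Z^7, C_1 ≅ Z^9.

The boundary map ∂_1: C_1 → C_0 is given by ∂[p,q] = [q] − [p]. For instance
  ∂[3,6] = [6] − [3].
The resulting 7×9 matrix has rank 6, and its Smith normal form has invariant factors (1,1,1,1,1,1).

Now H_k = ker ∂_k / im ∂_{k+1}, so:

  H_0: rank C_0 − rank ∂_1 = 7 − 6 = 1, and the invariant factors of ∂_1 are all 1, so H_0 = Z.
  H_1: rank ker ∂_1 − rank ∂_2 = (9 − 6) − 0 = 3, and there is no ∂_2, so H_1 = Z^3.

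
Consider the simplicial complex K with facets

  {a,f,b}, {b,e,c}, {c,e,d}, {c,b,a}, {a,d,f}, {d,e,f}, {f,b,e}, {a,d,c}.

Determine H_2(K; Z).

H_2 = Z.

Take the total order a < b < c < d < e < f on the vertex set. Then K (dimension 2) consists of the simplices:

  0-simplices (6): a, b, c, d, e, f
  1-simplices (12): ab, ac, ad, af, bc, be, bf, cd, ce, de, df, ef
  2-simplices (8): abc, abf, acd, adf, bce, bef, cde, def

giving chain groups C_0 ≅ Z^6, C_1 ≅ Z^12, C_2 ≅ Z^8.

The boundary map ∂_1: C_1 → C_0 is given by ∂[p,q] = [q] − [p]. For instance
  ∂df = f − d.
This gives a 6×12 integer matrix of rank 5; reducing to Smith normal form yields diagonal entries (1,1,1,1,1).

The boundary map ∂_2: C_2 → C_1 sends each 2-simplex [p,q,r] to [q,r] − [p,r] + [p,q]. For instance
  ∂adf = df − af + ad,
  ∂bef = ef − bf + be.
This gives a 12×8 integer matrix of rank 7; reducing to Smith normal form yields diagonal entries (1,1,1,1,1,1,1).

From H_k ≅ ker(∂_k) / im(∂_{k+1}) we obtain:

  H_2: rank ker ∂_2 − rank ∂_3 = (8 − 7) − 0 = 1, and there is no ∂_3, so H_2 ≅ Z.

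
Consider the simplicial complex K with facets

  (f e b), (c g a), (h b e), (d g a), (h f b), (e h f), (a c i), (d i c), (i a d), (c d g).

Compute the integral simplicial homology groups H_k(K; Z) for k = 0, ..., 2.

H_0 = Z^2,  H_1 = 0,  H_2 = Z^2.

Take the total order a < b < c < d < e < f < g < h < i on the vertex set. Then K (dimension 2) consists of the simplices:

  0-simplices (9): a, b, c, d, e, f, g, h, i
  1-simplices (15): ac, ad, ag, ai, be, bf, bh, cd, cg, ci, dg, di, ef, eh, fh
  2-simplices (10): acg, aci, adg, adi, bef, beh, bfh, cdg, cdi, efh

so the chain groups are C_0 ≅ Z^9, C_1 ≅ Z^15, C_2 ≅ Z^10.

∂_1: C_1 → C_0 maps an edge to its endpoints' difference, ∂[p,q] = q − p. For instance
  ∂bf = f − b.
The resulting 9×15 matrix has rank 7, and its Smith normal form has invariant factors (1,1,1,1,1,1,1).

The boundary map ∂_2: C_2 → C_1 acts by ∂[p,q,r] = [q,r] − [p,r] + [p,q]. For instance
  ∂aci = ci − ai + ac,
  ∂cdi = di − ci + cd.
This gives a 15×10 integer matrix of rank 8; reducing to Smith normal form yields diagonal entries (1,1,1,1,1,1,1,1).

Computing H_k = (kernel of ∂_k) / (image of ∂_{k+1}):

  H_0: rank C_0 − rank ∂_1 = 9 − 7 = 2, and the invariant factors of ∂_1 are all 1, so H_0 = Z^2.
  H_1: rank ker ∂_1 − rank ∂_2 = (15 − 7) − 8 = 0, and the invariant factors of ∂_2 are all 1, so H_1 = 0.
  H_2: rank ker ∂_2 − rank ∂_3 = (10 − 8) − 0 = 2, and there is no ∂_3, so H_2 = Z^2.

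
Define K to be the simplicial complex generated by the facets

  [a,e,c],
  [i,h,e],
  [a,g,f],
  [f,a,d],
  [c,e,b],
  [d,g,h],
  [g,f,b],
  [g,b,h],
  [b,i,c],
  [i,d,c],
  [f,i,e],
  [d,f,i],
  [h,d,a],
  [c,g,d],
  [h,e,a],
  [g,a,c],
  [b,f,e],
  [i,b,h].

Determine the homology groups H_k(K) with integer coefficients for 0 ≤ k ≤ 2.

Take the total order a < b < c < d < e < f < g < h < i on the vertex set. Then K (dimension 2) consists of the simplices:

  0-simplices (9): a, b, c, d, e, f, g, h, i
  1-simplices (27): ac, ad, ae, af, ag, ah, bc, be, bf, bg, bh, bi, cd, ce, cg, ci, df, dg, dh, di, ef, eh, ei, fg, fi, gh, hi
  2-simplices (18): ace, acg, adf, adh, aeh, afg, bce, bci, bef, bfg, bgh, bhi, cdg, cdi, dfi, dgh, efi, ehi

so the chain groups are C_0 ≅ Z^9, C_1 ≅ Z^27, C_2 ≅ Z^18.

Boundary ∂_1: C_1 → C_0 maps an edge to its endpoints' difference, ∂[p,q] = q − p. For instance
  ∂be = e − b.
As a 9×27 matrix over Z this has rank 8, with invariant factors (1,1,1,1,1,1,1,1).

∂_2: C_2 → C_1 maps a triangle to the signed sum of its edges. For instance
  ∂dgh = gh − dh + dg,
  ∂cdi = di − ci + cd.
The 27×18 boundary matrix has rank 18 and Smith normal form diag(1,1,1,1,1,1,1,1,1,1,1,1,1,1,1,1,1,2).

Computing H_k = (kernel of ∂_k) / (image of ∂_{k+1}):

  H_0: rank C_0 − rank ∂_1 = 9 − 8 = 1, and the invariant factors of ∂_1 are all 1, so H_0 ≅ Z.
  H_1: rank ker ∂_1 − rank ∂_2 = (27 − 8) − 18 = 1, and ∂_2 has invariant factor 2 > 1, so H_1 ≅ Z ⊕ Z/2Z.
  H_2: rank ker ∂_2 − rank ∂_3 = (18 − 18) − 0 = 0, and there is no ∂_3, so H_2 ≅ 0.

As a check, the Euler characteristic is 9 − 27 + 18 = 0, which agrees with 1 − 1 + 0 = 0.
(K is a triangulation of the Klein bottle.)

H_0 = Z,  H_1 = Z ⊕ Z/2Z,  H_2 = 0.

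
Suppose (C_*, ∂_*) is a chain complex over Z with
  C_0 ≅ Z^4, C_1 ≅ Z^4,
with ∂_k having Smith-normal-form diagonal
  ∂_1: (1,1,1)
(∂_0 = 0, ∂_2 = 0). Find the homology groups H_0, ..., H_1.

H_0 ≅ Z,  H_1 ≅ Z.

H_0: b_0 = 4 − 0 − 3 = 1; torsion from ∂_1 factors > 1: none. So H_0 ≅ Z.
H_1: b_1 = 4 − 3 − 0 = 1; torsion from ∂_2 factors > 1: none. So H_1 ≅ Z.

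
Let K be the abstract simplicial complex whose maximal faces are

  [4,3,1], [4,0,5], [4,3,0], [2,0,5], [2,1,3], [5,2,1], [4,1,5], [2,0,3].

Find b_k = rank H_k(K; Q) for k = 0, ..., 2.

Fix the vertex order 0 < 1 < 2 < 3 < 4 < 5 and write every simplex with vertices in increasing order. Then dim K = 2 and the simplices of K are:

  0-simplices (6): [0], [1], [2], [3], [4], [5]
  1-simplices (12): [0,2], [0,3], [0,4], [0,5], [1,2], [1,3], [1,4], [1,5], [2,3], [2,5], [3,4], [4,5]
  2-simplices (8): [0,2,3], [0,2,5], [0,3,4], [0,4,5], [1,2,3], [1,2,5], [1,3,4], [1,4,5]

Hence C_0 ≅ Z^6, C_1 ≅ Z^12, C_2 ≅ Z^8.

The boundary map ∂_1: C_1 → C_0 is given by ∂[p,q] = [q] − [p]. For instance
  ∂[1,2] = [2] − [1].
The 6×12 boundary matrix has rank 5 and Smith normal form diag(1,1,1,1,1).

The boundary map ∂_2: C_2 → C_1 sends each 2-simplex [p,q,r] to [q,r] − [p,r] + [p,q]. For instance
  ∂[1,2,5] = [2,5] − [1,5] + [1,2],
  ∂[0,2,5] = [2,5] − [0,5] + [0,2].
The 12×8 boundary matrix has rank 7 and Smith normal form diag(1,1,1,1,1,1,1).

From H_k ≅ ker(∂_k) / im(∂_{k+1}) we obtain:

  H_0: rank C_0 − rank ∂_1 = 6 − 5 = 1, and the invariant factors of ∂_1 are all 1, so H_0 = Z.
  H_1: rank ker ∂_1 − rank ∂_2 = (12 − 5) − 7 = 0, and the invariant factors of ∂_2 are all 1, so H_1 = 0.
  H_2: rank ker ∂_2 − rank ∂_3 = (8 − 7) − 0 = 1, and there is no ∂_3, so H_2 = Z.

As a check, the Euler characteristic is 6 − 12 + 8 = 2, which agrees with 1 − 0 + 1 = 2.

Hence the Betti numbers are b_0 = 1, b_1 = 0, b_2 = 1.

b_0 = 1, b_1 = 0, b_2 = 1.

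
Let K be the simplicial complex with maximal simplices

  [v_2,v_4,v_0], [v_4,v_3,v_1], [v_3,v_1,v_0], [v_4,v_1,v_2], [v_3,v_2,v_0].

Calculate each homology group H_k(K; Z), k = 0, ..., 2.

We work with the vertex ordering v_0 < v_1 < v_2 < v_3 < v_4. The simplices of K, each written with vertices in increasing order, are:

  0-simplices (5): [v_0], [v_1], [v_2], [v_3], [v_4]
  1-simplices (10): [v_0,v_1], [v_0,v_2], [v_0,v_3], [v_0,v_4], [v_1,v_2], [v_1,v_3], [v_1,v_4], [v_2,v_3], [v_2,v_4], [v_3,v_4]
  2-simplices (5): [v_0,v_1,v_3], [v_0,v_2,v_3], [v_0,v_2,v_4], [v_1,v_2,v_4], [v_1,v_3,v_4]

Hence C_0 ≅ Z^5, C_1 ≅ Z^10, C_2 ≅ Z^5.

∂_1: C_1 → C_0 is given by ∂[p,q] = [q] − [p].
The resulting 5×10 matrix has rank 4, and its Smith normal form has invariant factors (1,1,1,1).

The boundary map ∂_2: C_2 → C_1 maps a triangle to the signed sum of its edges. For instance
  ∂[v_0,v_1,v_3] = [v_1,v_3] − [v_0,v_3] + [v_0,v_1],
  ∂[v_1,v_2,v_4] = [v_2,v_4] − [v_1,v_4] + [v_1,v_2].
The resulting 10×5 matrix has rank 5, and its Smith normal form has invariant factors (1,1,1,1,1).

Now H_k = ker ∂_k / im ∂_{k+1}, so:

  H_0: rank C_0 − rank ∂_1 = 5 − 4 = 1, and the invariant factors of ∂_1 are all 1, so H_0 = Z.
  H_1: rank ker ∂_1 − rank ∂_2 = (10 − 4) − 5 = 1, and the invariant factors of ∂_2 are all 1, so H_1 = Z.
  H_2: rank ker ∂_2 − rank ∂_3 = (5 − 5) − 0 = 0, and there is no ∂_3, so H_2 = 0.

As a check, the Euler characteristic is 5 − 10 + 5 = 0, which agrees with 1 − 1 + 0 = 0.
(K is a triangulation of the Möbius band.)

H_0 = Z,  H_1 = Z,  H_2 = 0.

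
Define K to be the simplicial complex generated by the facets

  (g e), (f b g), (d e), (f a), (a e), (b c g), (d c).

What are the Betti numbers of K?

b_0 = 1, b_1 = 2, b_2 = 0.

Fix the vertex order a < b < c < d < e < f < g and write every simplex with vertices in increasing order. Then dim K = 2 and the simplices of K are:

  0-simplices (7): a, b, c, d, e, f, g
  1-simplices (10): ae, af, bc, bf, bg, cd, cg, de, eg, fg
  2-simplices (2): bcg, bfg

so the chain groups are C_0 ≅ Z^7, C_1 ≅ Z^10, C_2 ≅ Z^2.

Boundary ∂_1: C_1 → C_0 maps an edge to its endpoints' difference, ∂[p,q] = q − p. For instance
  ∂bf = f − b.
This gives a 7×10 integer matrix of rank 6; reducing to Smith normal form yields diagonal entries (1,1,1,1,1,1).

Boundary ∂_2: C_2 → C_1 sends each 2-simplex [p,q,r] to [q,r] − [p,r] + [p,q]. For instance
  ∂bfg = fg − bg + bf,
  ∂bcg = cg − bg + bc.
The resulting 10×2 matrix has rank 2, and its Smith normal form has invariant factors (1,1).

Reading off H_k = ker ∂_k / im ∂_{k+1}:

  H_0: rank C_0 − rank ∂_1 = 7 − 6 = 1, and the invariant factors of ∂_1 are all 1, so H_0 = Z.
  H_1: rank ker ∂_1 − rank ∂_2 = (10 − 6) − 2 = 2, and the invariant factors of ∂_2 are all 1, so H_1 = Z^2.
  H_2: rank ker ∂_2 − rank ∂_3 = (2 − 2) − 0 = 0, and there is no ∂_3, so H_2 = 0.

Hence the Betti numbers are b_0 = 1, b_1 = 2, b_2 = 0.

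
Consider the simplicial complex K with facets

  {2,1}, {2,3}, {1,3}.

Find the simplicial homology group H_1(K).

Fix the vertex order 1 < 2 < 3 and write every simplex with vertices in increasing order. Then dim K = 1 and the simplices of K are:

  0-simplices (3): [1], [2], [3]
  1-simplices (3): [1,2], [1,3], [2,3]

Hence C_0 ≅ Z^3, C_1 ≅ Z^3.

∂_1: C_1 → C_0 sends each edge [p,q] (with p < q) to q − p.
The resulting 3×3 matrix has rank 2, and its Smith normal form has invariant factors (1,1).

From H_k ≅ ker(∂_k) / im(∂_{k+1}) we obtain:

  H_1: rank ker ∂_1 − rank ∂_2 = (3 − 2) − 0 = 1, and there is no ∂_2, so H_1 = Z.

(K is a triangulation of the circle S^1.)

H_1 ≅ Z.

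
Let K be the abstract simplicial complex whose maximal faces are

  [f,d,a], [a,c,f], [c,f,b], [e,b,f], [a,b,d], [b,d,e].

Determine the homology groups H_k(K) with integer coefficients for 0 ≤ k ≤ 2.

H_0 ≅ Z,  H_1 ≅ Z,  H_2 = 0.

Fix the vertex order a < b < c < d < e < f and write every simplex with vertices in increasing order. Then dim K = 2 and the simplices of K are:

  0-simplices (6): a, b, c, d, e, f
  1-simplices (12): ab, ac, ad, af, bc, bd, be, bf, cf, de, df, ef
  2-simplices (6): abd, acf, adf, bcf, bde, bef

Hence C_0 ≅ Z^6, C_1 ≅ Z^12, C_2 ≅ Z^6.

The boundary map ∂_1: C_1 → C_0 sends each edge [p,q] (with p < q) to q − p.
The 6×12 boundary matrix has rank 5 and Smith normal form diag(1,1,1,1,1).

The boundary map ∂_2: C_2 → C_1 maps a triangle to the signed sum of its edges. For instance
  ∂adf = df − af + ad,
  ∂bcf = cf − bf + bc.
As a 12×6 matrix over Z this has rank 6, with invariant factors (1,1,1,1,1,1).

Now H_k = ker ∂_k / im ∂_{k+1}, so:

  H_0: rank C_0 − rank ∂_1 = 6 − 5 = 1, and the invariant factors of ∂_1 are all 1, so H_0 ≅ Z.
  H_1: rank ker ∂_1 − rank ∂_2 = (12 − 5) − 6 = 1, and the invariant factors of ∂_2 are all 1, so H_1 ≅ Z.
  H_2: rank ker ∂_2 − rank ∂_3 = (6 − 6) − 0 = 0, and there is no ∂_3, so H_2 ≅ 0.

As a check, the Euler characteristic is 6 − 12 + 6 = 0, which agrees with 1 − 1 + 0 = 0.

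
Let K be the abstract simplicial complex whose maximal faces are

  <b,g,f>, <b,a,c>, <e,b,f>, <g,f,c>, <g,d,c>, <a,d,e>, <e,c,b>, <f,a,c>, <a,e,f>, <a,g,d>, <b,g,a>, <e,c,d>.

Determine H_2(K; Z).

Fix the vertex order a < b < c < d < e < f < g and write every simplex with vertices in increasing order. Then dim K = 2 and the simplices of K are:

  0-simplices (7): a, b, c, d, e, f, g
  1-simplices (18): ab, ac, ad, ae, af, ag, bc, be, bf, bg, cd, ce, cf, cg, de, dg, ef, fg
  2-simplices (12): abc, abg, acf, ade, adg, aef, bce, bef, bfg, cde, cdg, cfg

Hence C_0 ≅ Z^7, C_1 ≅ Z^18, C_2 ≅ Z^12.

The boundary map ∂_1: C_1 → C_0 is given by ∂[p,q] = [q] − [p]. For instance
  ∂cg = g − c.
As a 7×18 matrix over Z this has rank 6, with invariant factors (1,1,1,1,1,1).

∂_2: C_2 → C_1 maps a triangle to the signed sum of its edges. For instance
  ∂abg = bg − ag + ab,
  ∂cdg = dg − cg + cd.
As a 18×12 matrix over Z this has rank 12, with invariant factors (1,1,1,1,1,1,1,1,1,1,1,2).

Now H_k = ker ∂_k / im ∂_{k+1}, so:

  H_2: rank ker ∂_2 − rank ∂_3 = (12 − 12) − 0 = 0, and there is no ∂_3, so H_2 ≅ 0.

(K is a triangulation of the real projective plane RP^2.)

H_2 = 0.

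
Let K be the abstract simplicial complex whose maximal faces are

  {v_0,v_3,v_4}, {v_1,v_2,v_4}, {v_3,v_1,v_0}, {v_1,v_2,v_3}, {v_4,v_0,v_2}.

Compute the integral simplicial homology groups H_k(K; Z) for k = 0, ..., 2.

H_0 ≅ Z,  H_1 ≅ Z,  H_2 = 0.

Take the total order v_0 < v_1 < v_2 < v_3 < v_4 on the vertex set. Then K (dimension 2) consists of the simplices:

  0-simplices (5): [v_0], [v_1], [v_2], [v_3], [v_4]
  1-simplices (10): [v_0,v_1], [v_0,v_2], [v_0,v_3], [v_0,v_4], [v_1,v_2], [v_1,v_3], [v_1,v_4], [v_2,v_3], [v_2,v_4], [v_3,v_4]
  2-simplices (5): [v_0,v_1,v_3], [v_0,v_2,v_4], [v_0,v_3,v_4], [v_1,v_2,v_3], [v_1,v_2,v_4]

giving chain groups C_0 ≅ Z^5, C_1 ≅ Z^10, C_2 ≅ Z^5.

Boundary ∂_1: C_1 → C_0 maps an edge to its endpoints' difference, ∂[p,q] = q − p. For instance
  ∂[v_0,v_3] = [v_3] − [v_0].
The 5×10 boundary matrix has rank 4 and Smith normal form diag(1,1,1,1).

The boundary map ∂_2: C_2 → C_1 sends each 2-simplex [p,q,r] to [q,r] − [p,r] + [p,q]. For instance
  ∂[v_1,v_2,v_4] = [v_2,v_4] − [v_1,v_4] + [v_1,v_2],
  ∂[v_0,v_1,v_3] = [v_1,v_3] − [v_0,v_3] + [v_0,v_1].
The 10×5 boundary matrix has rank 5 and Smith normal form diag(1,1,1,1,1).

Reading off H_k = ker ∂_k / im ∂_{k+1}:

  H_0: rank C_0 − rank ∂_1 = 5 − 4 = 1, and the invariant factors of ∂_1 are all 1, so H_0 = Z.
  H_1: rank ker ∂_1 − rank ∂_2 = (10 − 4) − 5 = 1, and the invariant factors of ∂_2 are all 1, so H_1 = Z.
  H_2: rank ker ∂_2 − rank ∂_3 = (5 − 5) − 0 = 0, and there is no ∂_3, so H_2 = 0.

As a check, the Euler characteristic is 5 − 10 + 5 = 0, which agrees with 1 − 1 + 0 = 0.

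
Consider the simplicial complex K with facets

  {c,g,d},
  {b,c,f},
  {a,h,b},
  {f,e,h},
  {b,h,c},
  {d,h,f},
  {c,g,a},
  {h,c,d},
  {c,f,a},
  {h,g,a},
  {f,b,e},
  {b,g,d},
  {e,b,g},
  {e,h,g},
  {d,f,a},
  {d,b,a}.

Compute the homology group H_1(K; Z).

Fix the vertex order a < b < c < d < e < f < g < h and write every simplex with vertices in increasing order. Then dim K = 2 and the simplices of K are:

  0-simplices (8): a, b, c, d, e, f, g, h
  1-simplices (24): ab, ac, ad, af, ag, ah, bc, bd, be, bf, bg, bh, cd, cf, cg, ch, df, dg, dh, ef, eg, eh, fh, gh
  2-simplices (16): abd, abh, acf, acg, adf, agh, bcf, bch, bdg, bef, beg, cdg, cdh, dfh, efh, egh

Hence C_0 ≅ Z^8, C_1 ≅ Z^24, C_2 ≅ Z^16.

The boundary map ∂_1: C_1 → C_0 maps an edge to its endpoints' difference, ∂[p,q] = q − p. For instance
  ∂bh = h − b.
The 8×24 boundary matrix has rank 7 and Smith normal form diag(1,1,1,1,1,1,1).

Boundary ∂_2: C_2 → C_1 acts by ∂[p,q,r] = [q,r] − [p,r] + [p,q]. For instance
  ∂agh = gh − ah + ag,
  ∂beg = eg − bg + be.
This gives a 24×16 integer matrix of rank 15; reducing to Smith normal form yields diagonal entries (1,1,1,1,1,1,1,1,1,1,1,1,1,1,1).

Now H_k = ker ∂_k / im ∂_{k+1}, so:

  H_1: rank ker ∂_1 − rank ∂_2 = (24 − 7) − 15 = 2, and the invariant factors of ∂_2 are all 1, so H_1 ≅ Z^2.

H_1 = Z^2.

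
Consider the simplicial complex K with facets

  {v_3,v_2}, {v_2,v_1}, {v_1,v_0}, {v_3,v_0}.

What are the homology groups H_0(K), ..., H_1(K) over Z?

Take the total order v_0 < v_1 < v_2 < v_3 on the vertex set. Then K (dimension 1) consists of the simplices:

  0-simplices (4): [v_0], [v_1], [v_2], [v_3]
  1-simplices (4): [v_0,v_1], [v_0,v_3], [v_1,v_2], [v_2,v_3]

so the chain groups are C_0 ≅ Z^4, C_1 ≅ Z^4.

Boundary ∂_1: C_1 → C_0 sends each edge [p,q] (with p < q) to q − p. For instance
  ∂[v_0,v_3] = [v_3] − [v_0].
The resulting 4×4 matrix has rank 3, and its Smith normal form has invariant factors (1,1,1).

From H_k ≅ ker(∂_k) / im(∂_{k+1}) we obtain:

  H_0: rank C_0 − rank ∂_1 = 4 − 3 = 1, and the invariant factors of ∂_1 are all 1, so H_0 ≅ Z.
  H_1: rank ker ∂_1 − rank ∂_2 = (4 − 3) − 0 = 1, and there is no ∂_2, so H_1 ≅ Z.

H_0 = Z,  H_1 = Z.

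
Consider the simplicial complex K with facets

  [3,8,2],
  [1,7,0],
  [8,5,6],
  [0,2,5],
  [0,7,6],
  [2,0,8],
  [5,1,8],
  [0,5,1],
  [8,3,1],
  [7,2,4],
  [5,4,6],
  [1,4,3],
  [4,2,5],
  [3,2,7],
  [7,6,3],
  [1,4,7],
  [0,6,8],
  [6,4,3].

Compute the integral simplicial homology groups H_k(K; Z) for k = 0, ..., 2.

H_0 = Z,  H_1 = Z ⊕ Z/2,  H_2 = 0.

Take the total order 0 < 1 < 2 < 3 < 4 < 5 < 6 < 7 < 8 on the vertex set. Then K (dimension 2) consists of the simplices:

  0-simplices (9): [0], [1], [2], [3], [4], [5], [6], [7], [8]
  1-simplices (27): (27 of them)
  2-simplices (18): [0,1,5], [0,1,7], [0,2,5], [0,2,8], [0,6,7], [0,6,8], [1,3,4], [1,3,8], [1,4,7], [1,5,8], [2,3,7], [2,3,8], [2,4,5], [2,4,7], [3,4,6], [3,6,7], [4,5,6], [5,6,8]

so the chain groups are C_0 ≅ Z^9, C_1 ≅ Z^27, C_2 ≅ Z^18.

The boundary map ∂_1: C_1 → C_0 is given by ∂[p,q] = [q] − [p].
As a 9×27 matrix over Z this has rank 8, with invariant factors (1,1,1,1,1,1,1,1).

Boundary ∂_2: C_2 → C_1 maps a triangle to the signed sum of its edges. For instance
  ∂[3,6,7] = [6,7] − [3,7] + [3,6],
  ∂[2,4,5] = [4,5] − [2,5] + [2,4].
The resulting 27×18 matrix has rank 18, and its Smith normal form has invariant factors (1,1,1,1,1,1,1,1,1,1,1,1,1,1,1,1,1,2).

Now H_k = ker ∂_k / im ∂_{k+1}, so:

  H_0: rank C_0 − rank ∂_1 = 9 − 8 = 1, and the invariant factors of ∂_1 are all 1, so H_0 = Z.
  H_1: rank ker ∂_1 − rank ∂_2 = (27 − 8) − 18 = 1, and ∂_2 has invariant factor 2 > 1, so H_1 = Z ⊕ Z/2.
  H_2: rank ker ∂_2 − rank ∂_3 = (18 − 18) − 0 = 0, and there is no ∂_3, so H_2 = 0.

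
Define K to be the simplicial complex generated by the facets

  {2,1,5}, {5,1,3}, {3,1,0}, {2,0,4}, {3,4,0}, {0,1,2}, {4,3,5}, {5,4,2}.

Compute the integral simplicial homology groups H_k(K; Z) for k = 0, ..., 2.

Order the vertices as 0 < 1 < 2 < 3 < 4 < 5. Listing each simplex with vertices in this order, K has dimension 2 with simplices:

  0-simplices (6): [0], [1], [2], [3], [4], [5]
  1-simplices (12): [0,1], [0,2], [0,3], [0,4], [1,2], [1,3], [1,5], [2,4], [2,5], [3,4], [3,5], [4,5]
  2-simplices (8): [0,1,2], [0,1,3], [0,2,4], [0,3,4], [1,2,5], [1,3,5], [2,4,5], [3,4,5]

so the chain groups are C_0 ≅ Z^6, C_1 ≅ Z^12, C_2 ≅ Z^8.

∂_1: C_1 → C_0 is given by ∂[p,q] = [q] − [p]. For instance
  ∂[2,5] = [5] − [2].
As a 6×12 matrix over Z this has rank 5, with invariant factors (1,1,1,1,1).

∂_2: C_2 → C_1 sends each 2-simplex [p,q,r] to [q,r] − [p,r] + [p,q]. For instance
  ∂[3,4,5] = [4,5] − [3,5] + [3,4],
  ∂[0,1,2] = [1,2] − [0,2] + [0,1].
The 12×8 boundary matrix has rank 7 and Smith normal form diag(1,1,1,1,1,1,1).

From H_k ≅ ker(∂_k) / im(∂_{k+1}) we obtain:

  H_0: rank C_0 − rank ∂_1 = 6 − 5 = 1, and the invariant factors of ∂_1 are all 1, so H_0 ≅ Z.
  H_1: rank ker ∂_1 − rank ∂_2 = (12 − 5) − 7 = 0, and the invariant factors of ∂_2 are all 1, so H_1 ≅ 0.
  H_2: rank ker ∂_2 − rank ∂_3 = (8 − 7) − 0 = 1, and there is no ∂_3, so H_2 ≅ Z.

H_0 ≅ Z,  H_1 = 0,  H_2 ≅ Z.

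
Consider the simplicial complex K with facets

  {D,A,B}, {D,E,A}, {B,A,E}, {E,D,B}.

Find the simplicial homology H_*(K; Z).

H_0 = Z,  H_1 = 0,  H_2 = Z.

Take the total order A < B < D < E on the vertex set. Then K (dimension 2) consists of the simplices:

  0-simplices (4): A, B, D, E
  1-simplices (6): AB, AD, AE, BD, BE, DE
  2-simplices (4): ABD, ABE, ADE, BDE

so the chain groups are C_0 ≅ Z^4, C_1 ≅ Z^6, C_2 ≅ Z^4.

The boundary map ∂_1: C_1 → C_0 is given by ∂[p,q] = [q] − [p]. For instance
  ∂AD = D − A.
This gives a 4×6 integer matrix of rank 3; reducing to Smith normal form yields diagonal entries (1,1,1).

∂_2: C_2 → C_1 acts by ∂[p,q,r] = [q,r] − [p,r] + [p,q]. For instance
  ∂ADE = DE − AE + AD,
  ∂ABD = BD − AD + AB.
As a 6×4 matrix over Z this has rank 3, with invariant factors (1,1,1).

From H_k ≅ ker(∂_k) / im(∂_{k+1}) we obtain:

  H_0: rank C_0 − rank ∂_1 = 4 − 3 = 1, and the invariant factors of ∂_1 are all 1, so H_0 ≅ Z.
  H_1: rank ker ∂_1 − rank ∂_2 = (6 − 3) − 3 = 0, and the invariant factors of ∂_2 are all 1, so H_1 ≅ 0.
  H_2: rank ker ∂_2 − rank ∂_3 = (4 − 3) − 0 = 1, and there is no ∂_3, so H_2 ≅ Z.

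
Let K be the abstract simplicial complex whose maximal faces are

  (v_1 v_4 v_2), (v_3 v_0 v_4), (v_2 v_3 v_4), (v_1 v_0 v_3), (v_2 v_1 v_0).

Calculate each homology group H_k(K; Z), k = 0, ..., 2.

K has 5 vertices, 10 edges, 5 triangles.
rank ∂_0 = 0, rank ∂_1 = 4 ⇒ b_0 = 5 − 0 − 4 = 1; all invariant factors of ∂_1 are 1 so no torsion. So H_0 ≅ Z.
rank ∂_1 = 4, rank ∂_2 = 5 ⇒ b_1 = 10 − 4 − 5 = 1; all invariant factors of ∂_2 are 1 so no torsion. So H_1 ≅ Z.
rank ∂_2 = 5, rank ∂_3 = 0 ⇒ b_2 = 5 − 5 − 0 = 0. So H_2 ≅ 0.

H_0 = Z,  H_1 = Z,  H_2 = 0.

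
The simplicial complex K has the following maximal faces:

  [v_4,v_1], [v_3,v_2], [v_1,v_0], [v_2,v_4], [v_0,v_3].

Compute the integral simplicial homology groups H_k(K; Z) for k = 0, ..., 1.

We work with the vertex ordering v_0 < v_1 < v_2 < v_3 < v_4. The simplices of K, each written with vertices in increasing order, are:

  0-simplices (5): [v_0], [v_1], [v_2], [v_3], [v_4]
  1-simplices (5): [v_0,v_1], [v_0,v_3], [v_1,v_4], [v_2,v_3], [v_2,v_4]

Hence C_0 ≅ Z^5, C_1 ≅ Z^5.

Boundary ∂_1: C_1 → C_0 maps an edge to its endpoints' difference, ∂[p,q] = q − p. For instance
  ∂[v_0,v_3] = [v_3] − [v_0].
The resulting 5×5 matrix has rank 4, and its Smith normal form has invariant factors (1,1,1,1).

Reading off H_k = ker ∂_k / im ∂_{k+1}:

  H_0: rank C_0 − rank ∂_1 = 5 − 4 = 1, and the invariant factors of ∂_1 are all 1, so H_0 = Z.
  H_1: rank ker ∂_1 − rank ∂_2 = (5 − 4) − 0 = 1, and there is no ∂_2, so H_1 = Z.

As a check, the Euler characteristic is 5 − 5 = 0, which agrees with 1 − 1 = 0.
(K is a triangulation of the circle S^1.)

H_0 = Z,  H_1 = Z.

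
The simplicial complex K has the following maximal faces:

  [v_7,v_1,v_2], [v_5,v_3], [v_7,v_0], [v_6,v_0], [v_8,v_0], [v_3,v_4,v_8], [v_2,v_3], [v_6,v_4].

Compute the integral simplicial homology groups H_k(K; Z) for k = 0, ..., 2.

H_0 ≅ Z,  H_1 ≅ Z^2,  H_2 = 0.

K has 9 vertices, 12 edges, 2 triangles.
rank ∂_0 = 0, rank ∂_1 = 8 ⇒ b_0 = 9 − 0 − 8 = 1; all invariant factors of ∂_1 are 1 so no torsion. So H_0 = Z.
rank ∂_1 = 8, rank ∂_2 = 2 ⇒ b_1 = 12 − 8 − 2 = 2; all invariant factors of ∂_2 are 1 so no torsion. So H_1 = Z^2.
rank ∂_2 = 2, rank ∂_3 = 0 ⇒ b_2 = 2 − 2 − 0 = 0. So H_2 = 0.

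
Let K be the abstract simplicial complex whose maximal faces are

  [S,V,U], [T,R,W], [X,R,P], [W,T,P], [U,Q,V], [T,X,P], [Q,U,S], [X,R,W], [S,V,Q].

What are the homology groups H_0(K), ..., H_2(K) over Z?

H_0 ≅ Z^2,  H_1 ≅ Z,  H_2 ≅ Z.

Take the total order P < Q < R < S < T < U < V < W < X on the vertex set. Then K (dimension 2) consists of the simplices:

  0-simplices (9): P, Q, R, S, T, U, V, W, X
  1-simplices (16): PR, PT, PW, PX, QS, QU, QV, RT, RW, RX, SU, SV, TW, TX, UV, WX
  2-simplices (9): PRX, PTW, PTX, QSU, QSV, QUV, RTW, RWX, SUV

so the chain groups are C_0 ≅ Z^9, C_1 ≅ Z^16, C_2 ≅ Z^9.

The boundary map ∂_1: C_1 → C_0 sends each edge [p,q] (with p < q) to q − p.
The 9×16 boundary matrix has rank 7 and Smith normal form diag(1,1,1,1,1,1,1).

∂_2: C_2 → C_1 maps a triangle to the signed sum of its edges. For instance
  ∂QSU = SU − QU + QS,
  ∂PRX = RX − PX + PR.
As a 16×9 matrix over Z this has rank 8, with invariant factors (1,1,1,1,1,1,1,1).

Computing H_k = (kernel of ∂_k) / (image of ∂_{k+1}):

  H_0: rank C_0 − rank ∂_1 = 9 − 7 = 2, and the invariant factors of ∂_1 are all 1, so H_0 ≅ Z^2.
  H_1: rank ker ∂_1 − rank ∂_2 = (16 − 7) − 8 = 1, and the invariant factors of ∂_2 are all 1, so H_1 ≅ Z.
  H_2: rank ker ∂_2 − rank ∂_3 = (9 − 8) − 0 = 1, and there is no ∂_3, so H_2 ≅ Z.

As a check, the Euler characteristic is 9 − 16 + 9 = 2, which agrees with 2 − 1 + 1 = 2.
(K is a triangulation of the disjoint union of the 2-sphere S^2 and the Möbius band.)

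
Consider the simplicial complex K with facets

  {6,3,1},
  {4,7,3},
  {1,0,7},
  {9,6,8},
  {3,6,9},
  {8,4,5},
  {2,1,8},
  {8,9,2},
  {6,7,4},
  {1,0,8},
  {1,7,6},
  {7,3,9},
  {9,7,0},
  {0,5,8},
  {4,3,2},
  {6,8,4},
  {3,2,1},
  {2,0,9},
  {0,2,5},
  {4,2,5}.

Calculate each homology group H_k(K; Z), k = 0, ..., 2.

We work with the vertex ordering 0 < 1 < 2 < 3 < 4 < 5 < 6 < 7 < 8 < 9. The simplices of K, each written with vertices in increasing order, are:

  0-simplices (10): [0], [1], [2], [3], [4], [5], [6], [7], [8], [9]
  1-simplices (30): (30 of them)
  2-simplices (20): (20 of them)

giving chain groups C_0 ≅ Z^10, C_1 ≅ Z^30, C_2 ≅ Z^20.

The boundary map ∂_1: C_1 → C_0 sends each edge [p,q] (with p < q) to q − p.
The resulting 10×30 matrix has rank 9, and its Smith normal form has invariant factors (1,1,1,1,1,1,1,1,1).

The boundary map ∂_2: C_2 → C_1 sends each 2-simplex [p,q,r] to [q,r] − [p,r] + [p,q]. For instance
  ∂[2,4,5] = [4,5] − [2,5] + [2,4],
  ∂[3,4,7] = [4,7] − [3,7] + [3,4].
The resulting 30×20 matrix has rank 20, and its Smith normal form has invariant factors (1,1,1,1,1,1,1,1,1,1,1,1,1,1,1,1,1,1,1,2).

Computing H_k = (kernel of ∂_k) / (image of ∂_{k+1}):

  H_0: rank C_0 − rank ∂_1 = 10 − 9 = 1, and the invariant factors of ∂_1 are all 1, so H_0 ≅ Z.
  H_1: rank ker ∂_1 − rank ∂_2 = (30 − 9) − 20 = 1, and ∂_2 has invariant factor 2 > 1, so H_1 ≅ Z ⊕ Z/2.
  H_2: rank ker ∂_2 − rank ∂_3 = (20 − 20) − 0 = 0, and there is no ∂_3, so H_2 ≅ 0.

H_0 ≅ Z,  H_1 ≅ Z ⊕ Z/2,  H_2 = 0.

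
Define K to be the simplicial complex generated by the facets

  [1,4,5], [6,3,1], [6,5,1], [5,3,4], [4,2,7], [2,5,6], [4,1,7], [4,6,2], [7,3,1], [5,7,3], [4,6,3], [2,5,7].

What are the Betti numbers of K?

Order the vertices as 1 < 2 < 3 < 4 < 5 < 6 < 7. Listing each simplex with vertices in this order, K has dimension 2 with simplices:

  0-simplices (7): [1], [2], [3], [4], [5], [6], [7]
  1-simplices (18): [1,3], [1,4], [1,5], [1,6], [1,7], [2,4], [2,5], [2,6], [2,7], [3,4], [3,5], [3,6], [3,7], [4,5], [4,6], [4,7], [5,6], [5,7]
  2-simplices (12): [1,3,6], [1,3,7], [1,4,5], [1,4,7], [1,5,6], [2,4,6], [2,4,7], [2,5,6], [2,5,7], [3,4,5], [3,4,6], [3,5,7]

so the chain groups are C_0 ≅ Z^7, C_1 ≅ Z^18, C_2 ≅ Z^12.

The boundary map ∂_1: C_1 → C_0 sends each edge [p,q] (with p < q) to q − p. For instance
  ∂[1,5] = [5] − [1].
This gives a 7×18 integer matrix of rank 6; reducing to Smith normal form yields diagonal entries (1,1,1,1,1,1).

Boundary ∂_2: C_2 → C_1 maps a triangle to the signed sum of its edges. For instance
  ∂[1,4,7] = [4,7] − [1,7] + [1,4],
  ∂[3,5,7] = [5,7] − [3,7] + [3,5].
This gives a 18×12 integer matrix of rank 12; reducing to Smith normal form yields diagonal entries (1,1,1,1,1,1,1,1,1,1,1,2).

Computing H_k = (kernel of ∂_k) / (image of ∂_{k+1}):

  H_0: rank C_0 − rank ∂_1 = 7 − 6 = 1, and the invariant factors of ∂_1 are all 1, so H_0 = Z.
  H_1: rank ker ∂_1 − rank ∂_2 = (18 − 6) − 12 = 0, and ∂_2 has invariant factor 2 > 1, so H_1 = Z/2.
  H_2: rank ker ∂_2 − rank ∂_3 = (12 − 12) − 0 = 0, and there is no ∂_3, so H_2 = 0.

As a check, the Euler characteristic is 7 − 18 + 12 = 1, which agrees with 1 − 0 + 0 = 1.

Hence the Betti numbers are b_0 = 1, b_1 = 0, b_2 = 0.

b_0 = 1, b_1 = 0, b_2 = 0.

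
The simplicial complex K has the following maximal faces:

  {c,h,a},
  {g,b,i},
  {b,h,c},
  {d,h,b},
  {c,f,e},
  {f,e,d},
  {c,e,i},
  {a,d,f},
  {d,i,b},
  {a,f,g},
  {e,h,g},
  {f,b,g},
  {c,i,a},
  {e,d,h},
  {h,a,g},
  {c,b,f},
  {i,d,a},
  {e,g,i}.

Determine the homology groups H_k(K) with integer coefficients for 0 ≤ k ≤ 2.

Fix the vertex order a < b < c < d < e < f < g < h < i and write every simplex with vertices in increasing order. Then dim K = 2 and the simplices of K are:

  0-simplices (9): a, b, c, d, e, f, g, h, i
  1-simplices (27): ac, ad, af, ag, ah, ai, bc, bd, bf, bg, bh, bi, ce, cf, ch, ci, de, df, dh, di, ef, eg, eh, ei, fg, gh, gi
  2-simplices (18): ach, aci, adf, adi, afg, agh, bcf, bch, bdh, bdi, bfg, bgi, cef, cei, def, deh, egh, egi

giving chain groups C_0 ≅ Z^9, C_1 ≅ Z^27, C_2 ≅ Z^18.

∂_1: C_1 → C_0 is given by ∂[p,q] = [q] − [p]. For instance
  ∂cf = f − c.
This gives a 9×27 integer matrix of rank 8; reducing to Smith normal form yields diagonal entries (1,1,1,1,1,1,1,1).

The boundary map ∂_2: C_2 → C_1 acts by ∂[p,q,r] = [q,r] − [p,r] + [p,q]. For instance
  ∂bdh = dh − bh + bd,
  ∂bch = ch − bh + bc.
This gives a 27×18 integer matrix of rank 17; reducing to Smith normal form yields diagonal entries (1,1,1,1,1,1,1,1,1,1,1,1,1,1,1,1,1).

Computing H_k = (kernel of ∂_k) / (image of ∂_{k+1}):

  H_0: rank C_0 − rank ∂_1 = 9 − 8 = 1, and the invariant factors of ∂_1 are all 1, so H_0 ≅ Z.
  H_1: rank ker ∂_1 − rank ∂_2 = (27 − 8) − 17 = 2, and the invariant factors of ∂_2 are all 1, so H_1 ≅ Z^2.
  H_2: rank ker ∂_2 − rank ∂_3 = (18 − 17) − 0 = 1, and there is no ∂_3, so H_2 ≅ Z.

(K is a triangulation of the torus T^2.)

H_0 ≅ Z,  H_1 ≅ Z^2,  H_2 ≅ Z.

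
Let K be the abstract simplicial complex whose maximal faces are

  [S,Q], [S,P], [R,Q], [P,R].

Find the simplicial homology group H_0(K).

Fix the vertex order P < Q < R < S and write every simplex with vertices in increasing order. Then dim K = 1 and the simplices of K are:

  0-simplices (4): P, Q, R, S
  1-simplices (4): PR, PS, QR, QS

Hence C_0 ≅ Z^4, C_1 ≅ Z^4.

Boundary ∂_1: C_1 → C_0 maps an edge to its endpoints' difference, ∂[p,q] = q − p. For instance
  ∂PR = R − P.
This gives a 4×4 integer matrix of rank 3; reducing to Smith normal form yields diagonal entries (1,1,1).

Reading off H_k = ker ∂_k / im ∂_{k+1}:

  H_0: rank C_0 − rank ∂_1 = 4 − 3 = 1, and the invariant factors of ∂_1 are all 1, so H_0 ≅ Z.

(K is a triangulation of the circle S^1.)

H_0 = Z.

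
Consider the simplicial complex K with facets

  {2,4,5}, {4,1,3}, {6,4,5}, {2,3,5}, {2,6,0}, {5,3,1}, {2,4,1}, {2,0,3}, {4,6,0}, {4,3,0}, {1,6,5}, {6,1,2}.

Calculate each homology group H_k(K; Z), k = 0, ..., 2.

Take the total order 0 < 1 < 2 < 3 < 4 < 5 < 6 on the vertex set. Then K (dimension 2) consists of the simplices:

  0-simplices (7): [0], [1], [2], [3], [4], [5], [6]
  1-simplices (18): [0,2], [0,3], [0,4], [0,6], [1,2], [1,3], [1,4], [1,5], [1,6], [2,3], [2,4], [2,5], [2,6], [3,4], [3,5], [4,5], [4,6], [5,6]
  2-simplices (12): [0,2,3], [0,2,6], [0,3,4], [0,4,6], [1,2,4], [1,2,6], [1,3,4], [1,3,5], [1,5,6], [2,3,5], [2,4,5], [4,5,6]

giving chain groups C_0 ≅ Z^7, C_1 ≅ Z^18, C_2 ≅ Z^12.

The boundary map ∂_1: C_1 → C_0 is given by ∂[p,q] = [q] − [p]. For instance
  ∂[1,5] = [5] − [1].
The 7×18 boundary matrix has rank 6 and Smith normal form diag(1,1,1,1,1,1).

Boundary ∂_2: C_2 → C_1 maps a triangle to the signed sum of its edges. For instance
  ∂[1,3,5] = [3,5] − [1,5] + [1,3],
  ∂[0,2,6] = [2,6] − [0,6] + [0,2].
The 18×12 boundary matrix has rank 12 and Smith normal form diag(1,1,1,1,1,1,1,1,1,1,1,2).

Now H_k = ker ∂_k / im ∂_{k+1}, so:

  H_0: rank C_0 − rank ∂_1 = 7 − 6 = 1, and the invariant factors of ∂_1 are all 1, so H_0 = Z.
  H_1: rank ker ∂_1 − rank ∂_2 = (18 − 6) − 12 = 0, and ∂_2 has invariant factor 2 > 1, so H_1 = Z/2Z.
  H_2: rank ker ∂_2 − rank ∂_3 = (12 − 12) − 0 = 0, and there is no ∂_3, so H_2 = 0.

H_0 ≅ Z,  H_1 ≅ Z/2Z,  H_2 = 0.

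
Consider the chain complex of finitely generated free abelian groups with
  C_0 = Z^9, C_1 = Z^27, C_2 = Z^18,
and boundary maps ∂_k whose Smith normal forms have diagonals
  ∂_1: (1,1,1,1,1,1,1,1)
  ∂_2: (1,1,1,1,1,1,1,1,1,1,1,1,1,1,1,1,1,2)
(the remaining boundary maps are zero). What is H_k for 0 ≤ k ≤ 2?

H_0 = Z,  H_1 = Z ⊕ Z/2Z,  H_2 = 0.

H_0: b_0 = 9 − 0 − 8 = 1; torsion from ∂_1 factors > 1: none. So H_0 = Z.
H_1: b_1 = 27 − 8 − 18 = 1; torsion from ∂_2 factors > 1: [2]. So H_1 = Z ⊕ Z/2Z.
H_2: b_2 = 18 − 18 − 0 = 0; torsion from ∂_3 factors > 1: none. So H_2 = 0.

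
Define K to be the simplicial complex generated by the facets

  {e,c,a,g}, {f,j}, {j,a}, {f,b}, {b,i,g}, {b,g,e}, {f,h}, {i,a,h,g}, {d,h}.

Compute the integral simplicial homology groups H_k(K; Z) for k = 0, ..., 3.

H_0 ≅ Z,  H_1 ≅ Z^2,  H_2 = 0,  H_3 = 0.

We work with the vertex ordering a < b < c < d < e < f < g < h < i < j. The simplices of K, each written with vertices in increasing order, are:

  0-simplices (10): a, b, c, d, e, f, g, h, i, j
  1-simplices (19): ac, ae, ag, ah, ai, aj, be, bf, bg, bi, ce, cg, dh, eg, fh, fj, gh, gi, hi
  2-simplices (10): ace, acg, aeg, agh, agi, ahi, beg, bgi, ceg, ghi
  3-simplices (2): aceg, aghi

Hence C_0 ≅ Z^10, C_1 ≅ Z^19, C_2 ≅ Z^10, C_3 ≅ Z^2.

Boundary ∂_1: C_1 → C_0 maps an edge to its endpoints' difference, ∂[p,q] = q − p. For instance
  ∂gh = h − g.
The 10×19 boundary matrix has rank 9 and Smith normal form diag(1,1,1,1,1,1,1,1,1).

Boundary ∂_2: C_2 → C_1 acts by ∂[p,q,r] = [q,r] − [p,r] + [p,q]. For instance
  ∂aeg = eg − ag + ae,
  ∂acg = cg − ag + ac.
The resulting 19×10 matrix has rank 8, and its Smith normal form has invariant factors (1,1,1,1,1,1,1,1).

The boundary map ∂_3: C_3 → C_2 sends each 3-simplex σ to the alternating sum Σ_i (−1)^i (σ with its i-th vertex removed). For instance
  ∂aceg = ceg − aeg + acg − ace,
  ∂aghi = ghi − ahi + agi − agh.
As a 10×2 matrix over Z this has rank 2, with invariant factors (1,1).

From H_k ≅ ker(∂_k) / im(∂_{k+1}) we obtain:

  H_0: rank C_0 − rank ∂_1 = 10 − 9 = 1, and the invariant factors of ∂_1 are all 1, so H_0 = Z.
  H_1: rank ker ∂_1 − rank ∂_2 = (19 − 9) − 8 = 2, and the invariant factors of ∂_2 are all 1, so H_1 = Z^2.
  H_2: rank ker ∂_2 − rank ∂_3 = (10 − 8) − 2 = 0, and the invariant factors of ∂_3 are all 1, so H_2 = 0.
  H_3: rank ker ∂_3 − rank ∂_4 = (2 − 2) − 0 = 0, and there is no ∂_4, so H_3 = 0.

As a check, the Euler characteristic is 10 − 19 + 10 − 2 = -1, which agrees with 1 − 2 + 0 − 0 = -1.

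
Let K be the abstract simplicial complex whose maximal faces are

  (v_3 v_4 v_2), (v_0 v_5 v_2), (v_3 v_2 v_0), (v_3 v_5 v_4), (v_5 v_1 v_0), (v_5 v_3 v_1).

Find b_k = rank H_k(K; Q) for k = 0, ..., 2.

We work with the vertex ordering v_0 < v_1 < v_2 < v_3 < v_4 < v_5. The simplices of K, each written with vertices in increasing order, are:

  0-simplices (6): [v_0], [v_1], [v_2], [v_3], [v_4], [v_5]
  1-simplices (12): [v_0,v_1], [v_0,v_2], [v_0,v_3], [v_0,v_5], [v_1,v_3], [v_1,v_5], [v_2,v_3], [v_2,v_4], [v_2,v_5], [v_3,v_4], [v_3,v_5], [v_4,v_5]
  2-simplices (6): [v_0,v_1,v_5], [v_0,v_2,v_3], [v_0,v_2,v_5], [v_1,v_3,v_5], [v_2,v_3,v_4], [v_3,v_4,v_5]

so the chain groups are C_0 ≅ Z^6, C_1 ≅ Z^12, C_2 ≅ Z^6.

∂_1: C_1 → C_0 is given by ∂[p,q] = [q] − [p].
The resulting 6×12 matrix has rank 5, and its Smith normal form has invariant factors (1,1,1,1,1).

∂_2: C_2 → C_1 maps a triangle to the signed sum of its edges. For instance
  ∂[v_3,v_4,v_5] = [v_4,v_5] − [v_3,v_5] + [v_3,v_4],
  ∂[v_2,v_3,v_4] = [v_3,v_4] − [v_2,v_4] + [v_2,v_3].
The 12×6 boundary matrix has rank 6 and Smith normal form diag(1,1,1,1,1,1).

Computing H_k = (kernel of ∂_k) / (image of ∂_{k+1}):

  H_0: rank C_0 − rank ∂_1 = 6 − 5 = 1, and the invariant factors of ∂_1 are all 1, so H_0 ≅ Z.
  H_1: rank ker ∂_1 − rank ∂_2 = (12 − 5) − 6 = 1, and the invariant factors of ∂_2 are all 1, so H_1 ≅ Z.
  H_2: rank ker ∂_2 − rank ∂_3 = (6 − 6) − 0 = 0, and there is no ∂_3, so H_2 ≅ 0.

As a check, the Euler characteristic is 6 − 12 + 6 = 0, which agrees with 1 − 1 + 0 = 0.

Hence the Betti numbers are b_0 = 1, b_1 = 1, b_2 = 0.

b_0 = 1, b_1 = 1, b_2 = 0.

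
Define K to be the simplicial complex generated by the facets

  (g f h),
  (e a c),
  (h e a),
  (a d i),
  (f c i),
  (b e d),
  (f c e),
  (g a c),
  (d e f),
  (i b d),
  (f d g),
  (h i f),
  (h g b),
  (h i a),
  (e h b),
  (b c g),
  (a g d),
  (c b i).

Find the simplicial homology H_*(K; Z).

Order the vertices as a < b < c < d < e < f < g < h < i. Listing each simplex with vertices in this order, K has dimension 2 with simplices:

  0-simplices (9): a, b, c, d, e, f, g, h, i
  1-simplices (27): ac, ad, ae, ag, ah, ai, bc, bd, be, bg, bh, bi, ce, cf, cg, ci, de, df, dg, di, ef, eh, fg, fh, fi, gh, hi
  2-simplices (18): ace, acg, adg, adi, aeh, ahi, bcg, bci, bde, bdi, beh, bgh, cef, cfi, def, dfg, fgh, fhi

giving chain groups C_0 ≅ Z^9, C_1 ≅ Z^27, C_2 ≅ Z^18.

Boundary ∂_1: C_1 → C_0 maps an edge to its endpoints' difference, ∂[p,q] = q − p. For instance
  ∂ac = c − a.
The 9×27 boundary matrix has rank 8 and Smith normal form diag(1,1,1,1,1,1,1,1).

Boundary ∂_2: C_2 → C_1 acts by ∂[p,q,r] = [q,r] − [p,r] + [p,q]. For instance
  ∂bde = de − be + bd,
  ∂bgh = gh − bh + bg.
The 27×18 boundary matrix has rank 17 and Smith normal form diag(1,1,1,1,1,1,1,1,1,1,1,1,1,1,1,1,1).

Computing H_k = (kernel of ∂_k) / (image of ∂_{k+1}):

  H_0: rank C_0 − rank ∂_1 = 9 − 8 = 1, and the invariant factors of ∂_1 are all 1, so H_0 ≅ Z.
  H_1: rank ker ∂_1 − rank ∂_2 = (27 − 8) − 17 = 2, and the invariant factors of ∂_2 are all 1, so H_1 ≅ Z^2.
  H_2: rank ker ∂_2 − rank ∂_3 = (18 − 17) − 0 = 1, and there is no ∂_3, so H_2 ≅ Z.

H_0 = Z,  H_1 = Z^2,  H_2 = Z.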